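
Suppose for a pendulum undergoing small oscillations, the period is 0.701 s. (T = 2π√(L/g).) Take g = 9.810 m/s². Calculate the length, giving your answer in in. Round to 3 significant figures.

4.81 in

Rearranging T = 2π√(L/g) for L: L = g·(T/2π)².
T = 0.701 s; g = 9.810 m/s².
L = 0.1221 m
0.1221 m × (1 in / 0.02540 m) = 4.807 in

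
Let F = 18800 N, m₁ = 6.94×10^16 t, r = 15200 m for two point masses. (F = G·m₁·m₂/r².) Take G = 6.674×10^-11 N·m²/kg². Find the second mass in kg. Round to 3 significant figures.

938 kg

Solving F = G·m₁·m₂/r² for m₂: m₂ = F·r²/(G·m₁).
F = 18800 N; m₁ = 6.94×10^16 t = 6.940×10^19 kg; r = 15200 m; G = 6.674×10^-11 N·m²/kg².
m₂ = 937.8 kg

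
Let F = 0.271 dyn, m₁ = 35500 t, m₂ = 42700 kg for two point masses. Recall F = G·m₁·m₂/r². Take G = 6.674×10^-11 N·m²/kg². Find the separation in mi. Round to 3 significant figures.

From Newton's law of gravitation: r = √(G·m₁m₂/F).
F = 0.271 dyn = 2.710×10^-6 N; m₁ = 35500 t = 3.550×10^7 kg; m₂ = 42700 kg; G = 6.674×10^-11 N·m²/kg².
r = 6110 m
6110 m × (1 mi / 1609 m) = 3.797 mi

3.80 mi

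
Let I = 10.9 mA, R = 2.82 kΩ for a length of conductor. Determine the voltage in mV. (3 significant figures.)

30700 mV

V is given directly by: V = IR.
I = 10.9 mA = 0.01090 A; R = 2.82 kΩ = 2820 Ω.
V = 30.74 V
30.74 V × (1 mV / 0.001000 V) = 30738 mV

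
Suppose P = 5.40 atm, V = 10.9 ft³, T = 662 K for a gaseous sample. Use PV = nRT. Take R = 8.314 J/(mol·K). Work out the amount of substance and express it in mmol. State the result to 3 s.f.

From the ideal-gas law: n = PV/(RT).
P = 5.40 atm = 5.472×10^5 Pa; V = 10.9 ft³ = 0.3087 m³; T = 662 K; R = 8.314 J/(mol·K).
n = 30.68 mol
30.68 mol × (1 mmol / 0.001000 mol) = 30684 mmol

30700 mmol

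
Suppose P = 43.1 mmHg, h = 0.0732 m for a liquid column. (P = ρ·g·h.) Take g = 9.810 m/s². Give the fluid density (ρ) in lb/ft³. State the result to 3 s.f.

Solving P = ρ·g·h for ρ: ρ = P/(g·h).
P = 43.1 mmHg = 5746 Pa; h = 0.0732 m; g = 9.810 m/s².
ρ = 8002 kg/m³
8002 kg/m³ × (1 lb/ft³ / 16.02 kg/m³) = 499.5 lb/ft³

500 lb/ft³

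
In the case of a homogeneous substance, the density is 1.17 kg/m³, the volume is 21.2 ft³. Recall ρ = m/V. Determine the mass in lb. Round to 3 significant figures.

1.55 lb

Rearranging ρ = m/V for m: m = ρV.
ρ = 1.17 kg/m³; V = 21.2 ft³ = 0.6003 m³.
m = 0.7024 kg
0.7024 kg × (1 lb / 0.4536 kg) = 1.548 lb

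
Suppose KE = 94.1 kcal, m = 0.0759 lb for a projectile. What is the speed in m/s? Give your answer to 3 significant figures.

4780 m/s

Solving KE = ½mv² for v: v = √(2·KE/m).
KE = 94.1 kcal = 3.937×10^5 J; m = 0.0759 lb = 0.03443 kg.
v = 4782 m/s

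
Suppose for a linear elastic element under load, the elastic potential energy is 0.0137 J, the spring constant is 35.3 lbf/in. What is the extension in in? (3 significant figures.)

Rearranging: x = √(2U/k).
U = 0.0137 J; k = 35.3 lbf/in = 6182 N/m.
x = 0.002105 m
0.002105 m × (1 in / 0.02540 m) = 0.08289 in

0.0829 in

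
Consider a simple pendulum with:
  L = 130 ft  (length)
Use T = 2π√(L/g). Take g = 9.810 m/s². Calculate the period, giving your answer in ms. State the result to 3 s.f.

Directly: T = 2π√(L/g).
L = 130 ft = 39.62 m; g = 9.810 m/s².
T = 12.63 s
12.63 s × (1 ms / 0.001000 s) = 12628 ms

12600 ms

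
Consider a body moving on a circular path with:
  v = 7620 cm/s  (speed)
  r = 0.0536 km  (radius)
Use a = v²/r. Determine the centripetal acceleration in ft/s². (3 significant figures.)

355 ft/s²

Directly: a = v²/r.
v = 7620 cm/s = 76.20 m/s; r = 0.0536 km = 53.60 m.
a = 108.3 m/s²
108.3 m/s² × (1 ft/s² / 0.3048 m/s²) = 355.4 ft/s²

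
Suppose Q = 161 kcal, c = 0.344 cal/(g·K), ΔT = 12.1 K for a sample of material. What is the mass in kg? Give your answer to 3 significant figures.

38.7 kg

Solving Q = m·c·ΔT for m: m = Q/(c·ΔT).
Q = 161 kcal = 6.736×10^5 J; c = 0.344 cal/(g·K) = 1439 J/(kg·K); ΔT = 12.1 K.
m = 38.68 kg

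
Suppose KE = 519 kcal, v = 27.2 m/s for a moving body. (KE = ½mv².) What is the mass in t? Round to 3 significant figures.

5.87 t

Rearranging KE = ½mv² for m: m = 2·KE/v².
KE = 519 kcal = 2.171×10^6 J; v = 27.2 m/s.
m = 5870 kg
5870 kg × (1 t / 1000 kg) = 5.870 t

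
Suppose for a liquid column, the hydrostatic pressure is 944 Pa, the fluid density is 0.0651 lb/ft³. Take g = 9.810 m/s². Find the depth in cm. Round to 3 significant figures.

9230 cm

Solving P = ρ·g·h for h: h = P/(ρ·g).
P = 944 Pa; ρ = 0.0651 lb/ft³ = 1.043 kg/m³; g = 9.810 m/s².
h = 92.28 m
92.28 m × (1 cm / 0.01000 m) = 9228 cm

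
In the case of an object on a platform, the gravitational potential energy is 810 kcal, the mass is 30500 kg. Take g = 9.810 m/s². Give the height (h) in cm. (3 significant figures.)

Rearranging PE = m·g·h for h: h = PE/(m·g).
PE = 810 kcal = 3.389×10^6 J; m = 30500 kg; g = 9.810 m/s².
h = 11.33 m
11.33 m × (1 cm / 0.01000 m) = 1133 cm

1130 cm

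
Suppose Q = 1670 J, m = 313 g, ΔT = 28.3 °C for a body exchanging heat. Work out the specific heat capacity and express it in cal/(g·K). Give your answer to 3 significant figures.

Solving Q = m·c·ΔT for c: c = Q/(m·ΔT).
Q = 1670 J; m = 313 g = 0.3130 kg; ΔT = 28.3 °C = 28.30 K.
c = 188.5 J/(kg·K)
188.5 J/(kg·K) × (1 cal/(g·K) / 4184 J/(kg·K)) = 0.04506 cal/(g·K)

0.0451 cal/(g·K)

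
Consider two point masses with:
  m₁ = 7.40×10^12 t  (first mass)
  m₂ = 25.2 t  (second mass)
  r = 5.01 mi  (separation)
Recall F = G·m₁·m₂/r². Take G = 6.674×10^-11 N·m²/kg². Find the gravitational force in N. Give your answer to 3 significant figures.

191 N

From Newton's law of gravitation: F = Gm₁m₂/r².
m₁ = 7.40×10^12 t = 7.400×10^15 kg; m₂ = 25.2 t = 25200 kg; r = 5.01 mi = 8063 m; G = 6.674×10^-11 N·m²/kg².
F = 191.4 N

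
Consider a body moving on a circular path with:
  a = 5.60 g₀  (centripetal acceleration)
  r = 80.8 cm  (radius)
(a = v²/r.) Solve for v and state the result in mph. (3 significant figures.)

14.9 mph

Solving a = v²/r for v: v = √(a·r).
a = 5.60 g₀ = 54.92 m/s²; r = 80.8 cm = 0.8080 m.
v = 6.661 m/s
6.661 m/s × (1 mph / 0.4470 m/s) = 14.90 mph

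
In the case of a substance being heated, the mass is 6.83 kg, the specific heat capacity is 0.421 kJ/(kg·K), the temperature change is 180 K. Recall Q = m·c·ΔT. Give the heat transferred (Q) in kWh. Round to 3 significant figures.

Directly: Q = mcΔT.
m = 6.83 kg; c = 0.421 kJ/(kg·K) = 421.0 J/(kg·K); ΔT = 180 K.
Q = 5.176×10^5 J
5.176×10^5 J × (1 kWh / 3.600×10^6 J) = 0.1438 kWh

0.144 kWh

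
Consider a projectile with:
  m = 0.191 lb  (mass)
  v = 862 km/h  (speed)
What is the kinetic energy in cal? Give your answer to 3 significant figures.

594 cal

KE is given directly by: KE = ½mv².
m = 0.191 lb = 0.08664 kg; v = 862 km/h = 239.4 m/s.
KE = 2484 J  (the unit combination reduces to kg·m²/s² = J)
2484 J × (1 cal / 4.184 J) = 593.6 cal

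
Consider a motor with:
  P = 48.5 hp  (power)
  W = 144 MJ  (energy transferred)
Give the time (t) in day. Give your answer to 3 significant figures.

0.0461 day

Rearranging: t = W/P.
P = 48.5 hp = 36166 W; W = 144 MJ = 1.440×10^8 J.
t = 3982 s
3982 s × (1 day / 86400 s) = 0.04608 day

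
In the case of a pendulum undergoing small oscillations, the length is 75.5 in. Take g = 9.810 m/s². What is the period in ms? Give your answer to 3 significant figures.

2780 ms

Directly: T = 2π√(L/g).
L = 75.5 in = 1.918 m; g = 9.810 m/s².
T = 2.778 s
2.778 s × (1 ms / 0.001000 s) = 2778 ms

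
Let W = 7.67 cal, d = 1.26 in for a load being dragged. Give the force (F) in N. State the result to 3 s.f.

1000 N

Rearranging W = F·d for F: F = W/d.
W = 7.67 cal = 32.09 J; d = 1.26 in = 0.03200 m.
F = 1003 N  (the unit combination reduces to kg·m/s² = N)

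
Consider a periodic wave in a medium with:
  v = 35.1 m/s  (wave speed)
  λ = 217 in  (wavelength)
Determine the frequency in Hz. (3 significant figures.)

6.37 Hz

Rearranging: f = v/λ.
v = 35.1 m/s; λ = 217 in = 5.512 m.
f = 6.368 Hz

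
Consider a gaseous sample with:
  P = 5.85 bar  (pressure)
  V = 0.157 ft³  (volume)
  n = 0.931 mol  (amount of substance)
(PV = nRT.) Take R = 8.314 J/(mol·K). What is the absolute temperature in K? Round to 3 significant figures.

336 K

From the ideal-gas law: T = PV/(nR).
P = 5.85 bar = 5.850×10^5 Pa; V = 0.157 ft³ = 0.004446 m³; n = 0.931 mol; R = 8.314 J/(mol·K).
T = 336.0 K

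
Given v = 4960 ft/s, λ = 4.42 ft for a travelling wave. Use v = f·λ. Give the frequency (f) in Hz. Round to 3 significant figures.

Rearranging v = f·λ for f: f = v/λ.
v = 4960 ft/s = 1512 m/s; λ = 4.42 ft = 1.347 m.
f = 1122 Hz

1120 Hz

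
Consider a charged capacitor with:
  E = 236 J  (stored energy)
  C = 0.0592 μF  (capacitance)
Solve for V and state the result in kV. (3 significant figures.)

89.3 kV

Solving E = ½C·V² for V: V = √(2E/C).
E = 236 J; C = 0.0592 μF = 5.920×10^-8 F.
V = 89292 V
89292 V × (1 kV / 1000 V) = 89.29 kV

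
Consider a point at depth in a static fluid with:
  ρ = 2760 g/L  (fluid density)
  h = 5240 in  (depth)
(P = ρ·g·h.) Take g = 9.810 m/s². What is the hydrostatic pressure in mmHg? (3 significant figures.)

Directly: P = ρgh.
ρ = 2760 g/L = 2760 kg/m³; h = 5240 in = 133.1 m; g = 9.810 m/s².
P = 3.604×10^6 Pa  (the unit combination reduces to kg/(m·s²) = Pa)
3.604×10^6 Pa × (1 mmHg / 133.3 Pa) = 27030 mmHg

27000 mmHg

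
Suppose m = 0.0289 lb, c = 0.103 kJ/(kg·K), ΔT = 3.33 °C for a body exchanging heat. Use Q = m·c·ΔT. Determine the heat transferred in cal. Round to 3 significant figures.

Directly: Q = mcΔT.
m = 0.0289 lb = 0.01311 kg; c = 0.103 kJ/(kg·K) = 103.0 J/(kg·K); ΔT = 3.33 °C = 3.330 K.
Q = 4.496 J
4.496 J × (1 cal / 4.184 J) = 1.075 cal

1.07 cal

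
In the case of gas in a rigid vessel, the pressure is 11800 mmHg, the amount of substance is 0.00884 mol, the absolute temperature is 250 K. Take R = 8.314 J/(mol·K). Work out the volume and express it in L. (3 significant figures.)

From the ideal-gas law: V = nRT/P.
P = 11800 mmHg = 1.573×10^6 Pa; n = 0.00884 mol; T = 250 K; R = 8.314 J/(mol·K).
V = 1.168×10^-5 m³
1.168×10^-5 m³ × (1 L / 0.001000 m³) = 0.01168 L

0.0117 L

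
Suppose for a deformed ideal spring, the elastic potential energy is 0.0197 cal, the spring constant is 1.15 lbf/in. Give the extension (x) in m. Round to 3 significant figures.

0.0286 m

Solving U = ½k·x² for x: x = √(2U/k).
U = 0.0197 cal = 0.08242 J; k = 1.15 lbf/in = 201.4 N/m.
x = 0.02861 m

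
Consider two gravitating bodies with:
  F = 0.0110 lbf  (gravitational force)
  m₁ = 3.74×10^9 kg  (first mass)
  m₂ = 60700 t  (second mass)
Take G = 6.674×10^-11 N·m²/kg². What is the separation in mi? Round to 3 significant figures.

From Newton's law of gravitation: r = √(G·m₁m₂/F).
F = 0.0110 lbf = 0.04893 N; m₁ = 3.74×10^9 kg; m₂ = 60700 t = 6.070×10^7 kg; G = 6.674×10^-11 N·m²/kg².
r = 17597 m
17597 m × (1 mi / 1609 m) = 10.93 mi

10.9 mi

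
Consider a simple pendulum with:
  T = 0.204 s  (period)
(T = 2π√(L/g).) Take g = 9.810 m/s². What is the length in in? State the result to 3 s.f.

0.407 in

Solving T = 2π√(L/g) for L: L = g·(T/2π)².
T = 0.204 s; g = 9.810 m/s².
L = 0.01034 m
0.01034 m × (1 in / 0.02540 m) = 0.4071 in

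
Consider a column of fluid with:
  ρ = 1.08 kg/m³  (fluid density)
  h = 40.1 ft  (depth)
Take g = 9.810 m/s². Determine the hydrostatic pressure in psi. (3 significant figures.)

0.0188 psi

P is given directly by: P = ρgh.
ρ = 1.08 kg/m³; h = 40.1 ft = 12.22 m; g = 9.810 m/s².
P = 129.5 Pa
129.5 Pa × (1 psi / 6895 Pa) = 0.01878 psi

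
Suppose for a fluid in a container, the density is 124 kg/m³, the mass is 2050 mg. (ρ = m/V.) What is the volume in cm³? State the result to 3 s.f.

Solving ρ = m/V for V: V = m/ρ.
ρ = 124 kg/m³; m = 2050 mg = 0.002050 kg.
V = 1.653×10^-5 m³
1.653×10^-5 m³ × (1 cm³ / 1.000×10^-6 m³) = 16.53 cm³

16.5 cm³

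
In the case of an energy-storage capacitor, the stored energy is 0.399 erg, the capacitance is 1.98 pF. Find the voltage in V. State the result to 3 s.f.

Rearranging E = ½C·V² for V: V = √(2E/C).
E = 0.399 erg = 3.990×10^-8 J; C = 1.98 pF = 1.980×10^-12 F.
V = 200.8 V

201 V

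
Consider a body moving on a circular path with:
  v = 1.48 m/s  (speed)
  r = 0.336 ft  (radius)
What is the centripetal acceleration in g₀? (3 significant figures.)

a is given directly by: a = v²/r.
v = 1.48 m/s; r = 0.336 ft = 0.1024 m.
a = 21.39 m/s²
21.39 m/s² × (1 g₀ / 9.807 m/s²) = 2.181 g₀

2.18 g₀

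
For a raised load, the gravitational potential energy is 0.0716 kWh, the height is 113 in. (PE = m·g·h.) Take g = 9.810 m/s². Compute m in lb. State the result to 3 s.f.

20200 lb

Rearranging PE = m·g·h for m: m = PE/(g·h).
PE = 0.0716 kWh = 2.578×10^5 J; h = 113 in = 2.870 m; g = 9.810 m/s².
m = 9154 kg
9154 kg × (1 lb / 0.4536 kg) = 20182 lb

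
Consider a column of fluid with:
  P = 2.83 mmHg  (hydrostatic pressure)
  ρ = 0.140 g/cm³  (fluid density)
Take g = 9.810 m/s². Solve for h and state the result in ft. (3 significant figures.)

Solving P = ρ·g·h for h: h = P/(ρ·g).
P = 2.83 mmHg = 377.3 Pa; ρ = 0.140 g/cm³ = 140.0 kg/m³; g = 9.810 m/s².
h = 0.2747 m
0.2747 m × (1 ft / 0.3048 m) = 0.9013 ft

0.901 ft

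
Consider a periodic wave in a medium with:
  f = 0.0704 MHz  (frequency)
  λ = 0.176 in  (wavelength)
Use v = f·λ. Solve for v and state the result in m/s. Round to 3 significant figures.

v is given directly by: v = fλ.
f = 0.0704 MHz = 70400 Hz; λ = 0.176 in = 0.004470 m.
v = 314.7 m/s

315 m/s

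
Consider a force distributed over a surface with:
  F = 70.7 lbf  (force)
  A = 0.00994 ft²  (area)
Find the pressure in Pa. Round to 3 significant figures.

Directly: P = F/A.
F = 70.7 lbf = 314.5 N; A = 0.00994 ft² = 9.235×10^-4 m².
P = 3.406×10^5 Pa  (the unit combination reduces to kg/(m·s²) = Pa)

3.41×10^5 Pa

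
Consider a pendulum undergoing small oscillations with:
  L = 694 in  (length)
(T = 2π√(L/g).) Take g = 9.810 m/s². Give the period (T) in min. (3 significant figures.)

Directly: T = 2π√(L/g).
L = 694 in = 17.63 m; g = 9.810 m/s².
T = 8.423 s
8.423 s × (1 min / 60.00 s) = 0.1404 min

0.140 min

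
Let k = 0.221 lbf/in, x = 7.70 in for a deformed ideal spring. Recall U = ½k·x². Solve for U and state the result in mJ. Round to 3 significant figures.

Directly: U = ½kx².
k = 0.221 lbf/in = 38.70 N/m; x = 7.70 in = 0.1956 m.
U = 0.7402 J  (the unit combination reduces to kg·m²/s² = J)
0.7402 J × (1 mJ / 0.001000 J) = 740.2 mJ

740 mJ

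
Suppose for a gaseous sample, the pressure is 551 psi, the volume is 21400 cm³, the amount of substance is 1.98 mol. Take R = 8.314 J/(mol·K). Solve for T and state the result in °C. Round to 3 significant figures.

4670 °C

Solving PV = nRT for T: T = PV/(nR).
P = 551 psi = 3.799×10^6 Pa; V = 21400 cm³ = 0.02140 m³; n = 1.98 mol; R = 8.314 J/(mol·K).
T = 4939 K
4939 K − 273.15 = 4666 °C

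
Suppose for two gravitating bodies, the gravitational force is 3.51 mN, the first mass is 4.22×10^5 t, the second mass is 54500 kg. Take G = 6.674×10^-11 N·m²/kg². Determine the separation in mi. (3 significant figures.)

Rearranging: r = √(G·m₁m₂/F).
F = 3.51 mN = 0.003510 N; m₁ = 4.22×10^5 t = 4.220×10^8 kg; m₂ = 54500 kg; G = 6.674×10^-11 N·m²/kg².
r = 661.3 m
661.3 m × (1 mi / 1609 m) = 0.4109 mi

0.411 mi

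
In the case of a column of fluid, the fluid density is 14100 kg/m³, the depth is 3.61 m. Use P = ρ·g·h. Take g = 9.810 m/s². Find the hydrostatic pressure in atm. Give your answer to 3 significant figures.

P is given directly by: P = ρgh.
ρ = 14100 kg/m³; h = 3.61 m; g = 9.810 m/s².
P = 4.993×10^5 Pa  (the unit combination reduces to kg/(m·s²) = Pa)
4.993×10^5 Pa × (1 atm / 1.013×10^5 Pa) = 4.928 atm

4.93 atm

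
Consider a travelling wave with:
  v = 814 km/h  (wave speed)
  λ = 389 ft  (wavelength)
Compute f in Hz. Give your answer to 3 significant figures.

Solving v = f·λ for f: f = v/λ.
v = 814 km/h = 226.1 m/s; λ = 389 ft = 118.6 m.
f = 1.907 Hz

1.91 Hz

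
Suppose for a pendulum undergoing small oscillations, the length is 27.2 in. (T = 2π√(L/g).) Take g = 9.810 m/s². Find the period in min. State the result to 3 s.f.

T is given directly by: T = 2π√(L/g).
L = 27.2 in = 0.6909 m; g = 9.810 m/s².
T = 1.667 s
1.667 s × (1 min / 60.00 s) = 0.02779 min

0.0278 min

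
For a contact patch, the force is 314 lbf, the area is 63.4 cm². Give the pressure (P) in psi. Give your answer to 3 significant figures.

Directly: P = F/A.
F = 314 lbf = 1397 N; A = 63.4 cm² = 0.006340 m².
P = 2.203×10^5 Pa
2.203×10^5 Pa × (1 psi / 6895 Pa) = 31.95 psi

32.0 psi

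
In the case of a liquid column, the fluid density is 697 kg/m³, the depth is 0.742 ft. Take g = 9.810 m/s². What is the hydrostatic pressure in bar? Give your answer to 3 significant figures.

P is given directly by: P = ρgh.
ρ = 697 kg/m³; h = 0.742 ft = 0.2262 m; g = 9.810 m/s².
P = 1546 Pa
1546 Pa × (1 bar / 1.000×10^5 Pa) = 0.01546 bar

0.0155 bar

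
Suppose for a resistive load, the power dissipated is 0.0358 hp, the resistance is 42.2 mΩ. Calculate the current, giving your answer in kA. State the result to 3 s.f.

0.0252 kA

Rearranging: I = √(P/R).
P = 0.0358 hp = 26.70 W; R = 42.2 mΩ = 0.04220 Ω.
I = 25.15 A
25.15 A × (1 kA / 1000 A) = 0.02515 kA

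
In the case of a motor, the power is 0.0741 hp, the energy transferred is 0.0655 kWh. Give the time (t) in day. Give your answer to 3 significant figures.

0.0494 day

Solving P = W/t for t: t = W/P.
P = 0.0741 hp = 55.26 W; W = 0.0655 kWh = 2.358×10^5 J.
t = 4267 s
4267 s × (1 day / 86400 s) = 0.04939 day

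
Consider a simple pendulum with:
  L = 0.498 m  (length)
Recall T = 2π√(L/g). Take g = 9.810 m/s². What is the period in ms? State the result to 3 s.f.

T is given directly by: T = 2π√(L/g).
L = 0.498 m; g = 9.810 m/s².
T = 1.416 s
1.416 s × (1 ms / 0.001000 s) = 1416 ms

1420 ms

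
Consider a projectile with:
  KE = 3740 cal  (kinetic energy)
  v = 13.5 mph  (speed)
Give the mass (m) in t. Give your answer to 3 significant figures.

0.859 t

Rearranging: m = 2·KE/v².
KE = 3740 cal = 15648 J; v = 13.5 mph = 6.035 m/s.
m = 859.3 kg
859.3 kg × (1 t / 1000 kg) = 0.8593 t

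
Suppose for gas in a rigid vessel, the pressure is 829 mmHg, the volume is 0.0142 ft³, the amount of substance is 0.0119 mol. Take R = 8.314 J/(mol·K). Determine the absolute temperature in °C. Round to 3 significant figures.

From the ideal-gas law: T = PV/(nR).
P = 829 mmHg = 1.105×10^5 Pa; V = 0.0142 ft³ = 4.021×10^-4 m³; n = 0.0119 mol; R = 8.314 J/(mol·K).
T = 449.2 K
449.2 K − 273.15 = 176.0 °C

176 °C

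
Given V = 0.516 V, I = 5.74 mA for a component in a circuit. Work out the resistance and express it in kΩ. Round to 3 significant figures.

0.0899 kΩ

From Ohm's law: R = V/I.
V = 0.516 V; I = 5.74 mA = 0.005740 A.
R = 89.90 Ω
89.90 Ω × (1 kΩ / 1000 Ω) = 0.08990 kΩ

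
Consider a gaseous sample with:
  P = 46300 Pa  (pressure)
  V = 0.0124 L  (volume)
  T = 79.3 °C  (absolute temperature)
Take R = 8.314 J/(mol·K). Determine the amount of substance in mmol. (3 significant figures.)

0.196 mmol

From the ideal-gas law: n = PV/(RT).
P = 46300 Pa; V = 0.0124 L = 1.240×10^-5 m³; T = 79.3 °C = 352.4 K; R = 8.314 J/(mol·K).
n = 1.959×10^-4 mol
1.959×10^-4 mol × (1 mmol / 0.001000 mol) = 0.1959 mmol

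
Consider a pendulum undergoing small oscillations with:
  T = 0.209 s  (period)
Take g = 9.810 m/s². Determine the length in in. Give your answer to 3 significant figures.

Rearranging T = 2π√(L/g) for L: L = g·(T/2π)².
T = 0.209 s; g = 9.810 m/s².
L = 0.01085 m
0.01085 m × (1 in / 0.02540 m) = 0.4273 in

0.427 in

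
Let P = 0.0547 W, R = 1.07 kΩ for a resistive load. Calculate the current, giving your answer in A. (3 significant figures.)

Solving P = I²R for I: I = √(P/R).
P = 0.0547 W; R = 1.07 kΩ = 1070 Ω.
I = 0.007150 A

0.00715 A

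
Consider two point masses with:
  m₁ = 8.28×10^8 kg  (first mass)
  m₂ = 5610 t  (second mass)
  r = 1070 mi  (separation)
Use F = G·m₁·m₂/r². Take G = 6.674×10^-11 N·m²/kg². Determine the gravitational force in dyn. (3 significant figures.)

Directly: F = Gm₁m₂/r².
m₁ = 8.28×10^8 kg; m₂ = 5610 t = 5.610×10^6 kg; r = 1070 mi = 1.722×10^6 m; G = 6.674×10^-11 N·m²/kg².
F = 1.045×10^-7 N
1.045×10^-7 N × (1 dyn / 1.000×10^-5 N) = 0.01045 dyn

0.0105 dyn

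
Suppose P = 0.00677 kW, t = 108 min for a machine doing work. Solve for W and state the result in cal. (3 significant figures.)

10500 cal

Solving P = W/t for W: W = P·t.
P = 0.00677 kW = 6.770 W; t = 108 min = 6480 s.
W = 43870 J
43870 J × (1 cal / 4.184 J) = 10485 cal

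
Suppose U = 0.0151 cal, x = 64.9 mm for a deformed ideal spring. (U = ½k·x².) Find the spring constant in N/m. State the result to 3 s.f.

Rearranging U = ½k·x² for k: k = 2U/x².
U = 0.0151 cal = 0.06318 J; x = 64.9 mm = 0.06490 m.
k = 30.00 N/m

30.0 N/m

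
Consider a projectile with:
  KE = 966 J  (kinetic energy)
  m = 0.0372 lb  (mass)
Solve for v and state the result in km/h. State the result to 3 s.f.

1220 km/h

Solving KE = ½mv² for v: v = √(2·KE/m).
KE = 966 J; m = 0.0372 lb = 0.01687 kg.
v = 338.4 m/s
338.4 m/s × (1 km/h / 0.2778 m/s) = 1218 km/h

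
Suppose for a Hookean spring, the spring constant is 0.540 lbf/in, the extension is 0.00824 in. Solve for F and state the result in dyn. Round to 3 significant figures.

1980 dyn

Directly: F = kx.
k = 0.540 lbf/in = 94.57 N/m; x = 0.00824 in = 2.093×10^-4 m.
F = 0.01979 N  (the unit combination reduces to kg·m/s² = N)
0.01979 N × (1 dyn / 1.000×10^-5 N) = 1979 dyn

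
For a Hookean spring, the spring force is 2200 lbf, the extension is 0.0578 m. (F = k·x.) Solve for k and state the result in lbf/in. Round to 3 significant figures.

967 lbf/in

Rearranging: k = F/x.
F = 2200 lbf = 9786 N; x = 0.0578 m.
k = 1.693×10^5 N/m
1.693×10^5 N/m × (1 lbf/in / 175.1 N/m) = 966.8 lbf/in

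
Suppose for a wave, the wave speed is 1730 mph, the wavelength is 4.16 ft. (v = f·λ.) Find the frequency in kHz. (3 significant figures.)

0.610 kHz

Rearranging v = f·λ for f: f = v/λ.
v = 1730 mph = 773.4 m/s; λ = 4.16 ft = 1.268 m.
f = 609.9 Hz
609.9 Hz × (1 kHz / 1000 Hz) = 0.6099 kHz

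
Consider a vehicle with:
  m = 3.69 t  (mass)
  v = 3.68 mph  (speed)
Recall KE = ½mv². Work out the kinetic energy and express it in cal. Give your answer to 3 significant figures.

Directly: KE = ½mv².
m = 3.69 t = 3690 kg; v = 3.68 mph = 1.645 m/s.
KE = 4993 J  (the unit combination reduces to kg·m²/s² = J)
4993 J × (1 cal / 4.184 J) = 1193 cal

1190 cal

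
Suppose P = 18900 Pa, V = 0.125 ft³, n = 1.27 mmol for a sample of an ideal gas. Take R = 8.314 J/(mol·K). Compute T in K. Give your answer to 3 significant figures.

Rearranging: T = PV/(nR).
P = 18900 Pa; V = 0.125 ft³ = 0.003540 m³; n = 1.27 mmol = 0.001270 mol; R = 8.314 J/(mol·K).
T = 6336 K

6340 K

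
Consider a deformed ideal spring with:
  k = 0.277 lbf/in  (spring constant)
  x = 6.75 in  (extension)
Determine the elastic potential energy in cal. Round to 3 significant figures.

0.170 cal

U is given directly by: U = ½kx².
k = 0.277 lbf/in = 48.51 N/m; x = 6.75 in = 0.1714 m.
U = 0.7130 J
0.7130 J × (1 cal / 4.184 J) = 0.1704 cal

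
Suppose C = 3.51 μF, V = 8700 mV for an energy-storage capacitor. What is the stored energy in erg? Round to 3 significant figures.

1330 erg

Directly: E = ½CV².
C = 3.51 μF = 3.510×10^-6 F; V = 8700 mV = 8.700 V.
E = 1.328×10^-4 J
1.328×10^-4 J × (1 erg / 1.000×10^-7 J) = 1328 erg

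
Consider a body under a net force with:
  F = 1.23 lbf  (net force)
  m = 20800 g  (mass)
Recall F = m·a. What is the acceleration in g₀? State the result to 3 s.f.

Rearranging F = m·a for a: a = F/m.
F = 1.23 lbf = 5.471 N; m = 20800 g = 20.80 kg.
a = 0.2630 m/s²
0.2630 m/s² × (1 g₀ / 9.807 m/s²) = 0.02682 g₀

0.0268 g₀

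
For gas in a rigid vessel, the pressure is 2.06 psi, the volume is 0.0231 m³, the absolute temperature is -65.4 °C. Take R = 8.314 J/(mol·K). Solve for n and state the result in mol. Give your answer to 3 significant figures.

0.190 mol

From the ideal-gas law: n = PV/(RT).
P = 2.06 psi = 14203 Pa; V = 0.0231 m³; T = -65.4 °C = 207.7 K; R = 8.314 J/(mol·K).
n = 0.1900 mol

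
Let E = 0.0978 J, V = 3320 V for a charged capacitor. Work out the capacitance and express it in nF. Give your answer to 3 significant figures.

Solving E = ½C·V² for C: C = 2E/V².
E = 0.0978 J; V = 3320 V.
C = 1.775×10^-8 F
1.775×10^-8 F × (1 nF / 1.000×10^-9 F) = 17.75 nF

17.7 nF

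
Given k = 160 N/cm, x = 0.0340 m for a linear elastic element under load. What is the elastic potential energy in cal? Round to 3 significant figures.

Directly: U = ½kx².
k = 160 N/cm = 16000 N/m; x = 0.0340 m.
U = 9.248 J  (the unit combination reduces to kg·m²/s² = J)
9.248 J × (1 cal / 4.184 J) = 2.210 cal

2.21 cal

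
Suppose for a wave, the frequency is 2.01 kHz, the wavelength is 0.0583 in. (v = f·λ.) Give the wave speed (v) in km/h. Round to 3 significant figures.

10.7 km/h

v is given directly by: v = fλ.
f = 2.01 kHz = 2010 Hz; λ = 0.0583 in = 0.001481 m.
v = 2.976 m/s
2.976 m/s × (1 km/h / 0.2778 m/s) = 10.72 km/h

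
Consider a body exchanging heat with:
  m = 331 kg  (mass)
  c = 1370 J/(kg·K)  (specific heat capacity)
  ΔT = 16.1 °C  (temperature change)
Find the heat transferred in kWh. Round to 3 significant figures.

2.03 kWh

Directly: Q = mcΔT.
m = 331 kg; c = 1370 J/(kg·K); ΔT = 16.1 °C = 16.10 K.
Q = 7.301×10^6 J  (the unit combination reduces to kg·m²/s² = J)
7.301×10^6 J × (1 kWh / 3.600×10^6 J) = 2.028 kWh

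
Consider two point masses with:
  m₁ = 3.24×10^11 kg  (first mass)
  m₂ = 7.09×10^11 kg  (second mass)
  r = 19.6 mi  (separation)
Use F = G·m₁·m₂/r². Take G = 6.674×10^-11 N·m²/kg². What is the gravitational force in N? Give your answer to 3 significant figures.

F is given directly by: F = Gm₁m₂/r².
m₁ = 3.24×10^11 kg; m₂ = 7.09×10^11 kg; r = 19.6 mi = 31543 m; G = 6.674×10^-11 N·m²/kg².
F = 15409 N

15400 N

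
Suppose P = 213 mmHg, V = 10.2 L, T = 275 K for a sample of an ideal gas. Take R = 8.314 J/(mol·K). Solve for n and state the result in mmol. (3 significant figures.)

127 mmol

Rearranging PV = nRT for n: n = PV/(RT).
P = 213 mmHg = 28398 Pa; V = 10.2 L = 0.01020 m³; T = 275 K; R = 8.314 J/(mol·K).
n = 0.1267 mol
0.1267 mol × (1 mmol / 0.001000 mol) = 126.7 mmol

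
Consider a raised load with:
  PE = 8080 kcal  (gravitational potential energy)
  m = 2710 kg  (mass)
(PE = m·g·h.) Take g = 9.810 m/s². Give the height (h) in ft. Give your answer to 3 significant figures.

4170 ft

Solving PE = m·g·h for h: h = PE/(m·g).
PE = 8080 kcal = 3.381×10^7 J; m = 2710 kg; g = 9.810 m/s².
h = 1272 m
1272 m × (1 ft / 0.3048 m) = 4172 ft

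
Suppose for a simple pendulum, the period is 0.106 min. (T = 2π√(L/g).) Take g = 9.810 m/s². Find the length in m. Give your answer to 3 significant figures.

Solving T = 2π√(L/g) for L: L = g·(T/2π)².
T = 0.106 min = 6.360 s; g = 9.810 m/s².
L = 10.05 m

10.1 m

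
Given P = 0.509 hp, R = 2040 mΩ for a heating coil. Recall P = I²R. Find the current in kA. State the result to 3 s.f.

0.0136 kA

Rearranging P = I²R for I: I = √(P/R).
P = 0.509 hp = 379.6 W; R = 2040 mΩ = 2.040 Ω.
I = 13.64 A
13.64 A × (1 kA / 1000 A) = 0.01364 kA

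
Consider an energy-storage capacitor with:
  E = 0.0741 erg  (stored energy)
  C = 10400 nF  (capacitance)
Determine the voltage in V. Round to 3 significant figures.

Rearranging: V = √(2E/C).
E = 0.0741 erg = 7.410×10^-9 J; C = 10400 nF = 1.040×10^-5 F.
V = 0.03775 V

0.0377 V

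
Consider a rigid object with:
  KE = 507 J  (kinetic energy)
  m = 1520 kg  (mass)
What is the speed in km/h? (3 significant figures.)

Rearranging: v = √(2·KE/m).
KE = 507 J; m = 1520 kg.
v = 0.8168 m/s
0.8168 m/s × (1 km/h / 0.2778 m/s) = 2.940 km/h

2.94 km/h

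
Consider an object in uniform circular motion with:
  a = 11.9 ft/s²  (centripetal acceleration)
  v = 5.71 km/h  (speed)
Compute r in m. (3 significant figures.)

0.694 m

Rearranging: r = v²/a.
a = 11.9 ft/s² = 3.627 m/s²; v = 5.71 km/h = 1.586 m/s.
r = 0.6936 m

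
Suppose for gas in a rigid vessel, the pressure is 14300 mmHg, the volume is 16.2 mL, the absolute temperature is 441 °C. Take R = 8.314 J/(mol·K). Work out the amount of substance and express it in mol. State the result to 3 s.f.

From the ideal-gas law: n = PV/(RT).
P = 14300 mmHg = 1.907×10^6 Pa; V = 16.2 mL = 1.620×10^-5 m³; T = 441 °C = 714.1 K; R = 8.314 J/(mol·K).
n = 0.005202 mol

0.00520 mol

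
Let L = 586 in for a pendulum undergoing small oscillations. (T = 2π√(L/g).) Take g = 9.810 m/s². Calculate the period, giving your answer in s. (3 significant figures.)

7.74 s

Directly: T = 2π√(L/g).
L = 586 in = 14.88 m; g = 9.810 m/s².
T = 7.739 s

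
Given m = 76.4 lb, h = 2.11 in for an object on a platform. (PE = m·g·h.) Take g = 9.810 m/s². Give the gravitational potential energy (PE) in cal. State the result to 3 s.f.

4.35 cal

PE is given directly by: PE = mgh.
m = 76.4 lb = 34.65 kg; h = 2.11 in = 0.05359 m; g = 9.810 m/s².
PE = 18.22 J
18.22 J × (1 cal / 4.184 J) = 4.355 cal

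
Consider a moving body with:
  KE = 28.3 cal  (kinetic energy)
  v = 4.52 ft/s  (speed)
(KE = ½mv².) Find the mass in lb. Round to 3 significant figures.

275 lb

Rearranging: m = 2·KE/v².
KE = 28.3 cal = 118.4 J; v = 4.52 ft/s = 1.378 m/s.
m = 124.8 kg
124.8 kg × (1 lb / 0.4536 kg) = 275.1 lb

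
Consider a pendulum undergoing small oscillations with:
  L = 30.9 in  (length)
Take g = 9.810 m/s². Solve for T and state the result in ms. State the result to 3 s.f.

1780 ms

T is given directly by: T = 2π√(L/g).
L = 30.9 in = 0.7849 m; g = 9.810 m/s².
T = 1.777 s
1.777 s × (1 ms / 0.001000 s) = 1777 ms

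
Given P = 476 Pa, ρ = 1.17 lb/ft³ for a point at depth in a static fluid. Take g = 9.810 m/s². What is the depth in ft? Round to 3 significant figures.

8.49 ft

Rearranging: h = P/(ρ·g).
P = 476 Pa; ρ = 1.17 lb/ft³ = 18.74 kg/m³; g = 9.810 m/s².
h = 2.589 m
2.589 m × (1 ft / 0.3048 m) = 8.494 ft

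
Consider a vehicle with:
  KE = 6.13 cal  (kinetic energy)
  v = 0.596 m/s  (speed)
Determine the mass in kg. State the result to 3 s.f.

144 kg

Rearranging: m = 2·KE/v².
KE = 6.13 cal = 25.65 J; v = 0.596 m/s.
m = 144.4 kg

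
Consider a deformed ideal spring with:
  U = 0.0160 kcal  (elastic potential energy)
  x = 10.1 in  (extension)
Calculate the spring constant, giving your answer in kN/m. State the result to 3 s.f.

Solving U = ½k·x² for k: k = 2U/x².
U = 0.0160 kcal = 66.94 J; x = 10.1 in = 0.2565 m.
k = 2034 N/m
2034 N/m × (1 kN/m / 1000 N/m) = 2.034 kN/m

2.03 kN/m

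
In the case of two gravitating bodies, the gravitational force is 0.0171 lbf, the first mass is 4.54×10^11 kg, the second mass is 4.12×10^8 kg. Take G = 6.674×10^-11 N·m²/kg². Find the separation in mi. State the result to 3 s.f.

From Newton's law of gravitation: r = √(G·m₁m₂/F).
F = 0.0171 lbf = 0.07606 N; m₁ = 4.54×10^11 kg; m₂ = 4.12×10^8 kg; G = 6.674×10^-11 N·m²/kg².
r = 4.051×10^5 m
4.051×10^5 m × (1 mi / 1609 m) = 251.7 mi

252 mi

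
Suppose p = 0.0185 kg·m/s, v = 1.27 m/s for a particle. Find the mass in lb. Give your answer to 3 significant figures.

0.0321 lb

Solving p = m·v for m: m = p/v.
p = 0.0185 kg·m/s; v = 1.27 m/s.
m = 0.01457 kg
0.01457 kg × (1 lb / 0.4536 kg) = 0.03211 lb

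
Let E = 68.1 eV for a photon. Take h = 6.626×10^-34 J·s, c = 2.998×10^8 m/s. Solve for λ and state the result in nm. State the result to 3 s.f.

Rearranging E = h·c/λ for λ: λ = hc/E.
E = 68.1 eV = 1.091×10^-17 J; h = 6.626×10^-34 J·s; c = 2.998×10^8 m/s.
λ = 1.821×10^-8 m
1.821×10^-8 m × (1 nm / 1.000×10^-9 m) = 18.21 nm

18.2 nm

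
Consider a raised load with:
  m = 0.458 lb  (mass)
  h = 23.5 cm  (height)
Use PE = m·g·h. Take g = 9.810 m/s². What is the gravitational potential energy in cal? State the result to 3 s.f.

Directly: PE = mgh.
m = 0.458 lb = 0.2077 kg; h = 23.5 cm = 0.2350 m; g = 9.810 m/s².
PE = 0.4789 J
0.4789 J × (1 cal / 4.184 J) = 0.1145 cal

0.114 cal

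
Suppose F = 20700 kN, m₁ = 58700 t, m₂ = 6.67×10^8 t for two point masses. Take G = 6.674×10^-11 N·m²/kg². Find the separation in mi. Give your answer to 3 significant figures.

Rearranging F = G·m₁·m₂/r² for r: r = √(G·m₁m₂/F).
F = 20700 kN = 2.070×10^7 N; m₁ = 58700 t = 5.870×10^7 kg; m₂ = 6.67×10^8 t = 6.670×10^11 kg; G = 6.674×10^-11 N·m²/kg².
r = 11.24 m
11.24 m × (1 mi / 1609 m) = 0.006981 mi

0.00698 mi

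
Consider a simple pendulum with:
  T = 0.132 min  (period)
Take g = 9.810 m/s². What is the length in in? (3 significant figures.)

Solving T = 2π√(L/g) for L: L = g·(T/2π)².
T = 0.132 min = 7.920 s; g = 9.810 m/s².
L = 15.59 m
15.59 m × (1 in / 0.02540 m) = 613.7 in

614 in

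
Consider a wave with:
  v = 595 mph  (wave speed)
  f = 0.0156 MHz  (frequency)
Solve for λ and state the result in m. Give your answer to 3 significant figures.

0.0171 m

Solving v = f·λ for λ: λ = v/f.
v = 595 mph = 266.0 m/s; f = 0.0156 MHz = 15600 Hz.
λ = 0.01705 m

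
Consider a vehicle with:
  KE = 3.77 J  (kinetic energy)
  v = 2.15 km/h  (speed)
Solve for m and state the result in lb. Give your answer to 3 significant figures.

Rearranging: m = 2·KE/v².
KE = 3.77 J; v = 2.15 km/h = 0.5972 m/s.
m = 21.14 kg
21.14 kg × (1 lb / 0.4536 kg) = 46.61 lb

46.6 lb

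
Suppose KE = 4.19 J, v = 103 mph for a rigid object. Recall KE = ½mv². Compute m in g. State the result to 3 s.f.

Rearranging KE = ½mv² for m: m = 2·KE/v².
KE = 4.19 J; v = 103 mph = 46.05 m/s.
m = 0.003953 kg
0.003953 kg × (1 g / 0.001000 kg) = 3.953 g

3.95 g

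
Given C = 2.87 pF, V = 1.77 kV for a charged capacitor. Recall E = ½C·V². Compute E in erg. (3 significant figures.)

Directly: E = ½CV².
C = 2.87 pF = 2.870×10^-12 F; V = 1.77 kV = 1770 V.
E = 4.496×10^-6 J
4.496×10^-6 J × (1 erg / 1.000×10^-7 J) = 44.96 erg

45.0 erg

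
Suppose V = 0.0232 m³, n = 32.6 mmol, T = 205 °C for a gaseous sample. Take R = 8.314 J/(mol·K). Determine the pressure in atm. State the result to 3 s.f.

From the ideal-gas law: P = nRT/V.
V = 0.0232 m³; n = 32.6 mmol = 0.03260 mol; T = 205 °C = 478.1 K; R = 8.314 J/(mol·K).
P = 5586 Pa  (the unit combination reduces to kg/(m·s²) = Pa)
5586 Pa × (1 atm / 1.013×10^5 Pa) = 0.05513 atm

0.0551 atm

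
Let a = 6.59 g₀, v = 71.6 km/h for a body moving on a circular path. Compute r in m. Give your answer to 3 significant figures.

6.12 m

Rearranging a = v²/r for r: r = v²/a.
a = 6.59 g₀ = 64.63 m/s²; v = 71.6 km/h = 19.89 m/s.
r = 6.121 m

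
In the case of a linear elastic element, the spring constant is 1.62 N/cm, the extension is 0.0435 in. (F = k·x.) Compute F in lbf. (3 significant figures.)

0.0402 lbf

From Hooke's law: F = kx.
k = 1.62 N/cm = 162.0 N/m; x = 0.0435 in = 0.001105 m.
F = 0.1790 N
0.1790 N × (1 lbf / 4.448 N) = 0.04024 lbf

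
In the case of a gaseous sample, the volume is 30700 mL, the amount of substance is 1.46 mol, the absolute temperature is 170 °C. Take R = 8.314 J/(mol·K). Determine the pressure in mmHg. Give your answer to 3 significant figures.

Directly: P = nRT/V.
V = 30700 mL = 0.03070 m³; n = 1.46 mol; T = 170 °C = 443.1 K; R = 8.314 J/(mol·K).
P = 1.752×10^5 Pa
1.752×10^5 Pa × (1 mmHg / 133.3 Pa) = 1314 mmHg

1310 mmHg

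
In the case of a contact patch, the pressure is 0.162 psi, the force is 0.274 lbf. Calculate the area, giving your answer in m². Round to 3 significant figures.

Rearranging P = F/A for A: A = F/P.
P = 0.162 psi = 1117 Pa; F = 0.274 lbf = 1.219 N.
A = 0.001091 m²

0.00109 m²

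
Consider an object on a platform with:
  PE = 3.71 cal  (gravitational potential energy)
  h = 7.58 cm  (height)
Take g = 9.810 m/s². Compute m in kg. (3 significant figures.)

20.9 kg

Solving PE = m·g·h for m: m = PE/(g·h).
PE = 3.71 cal = 15.52 J; h = 7.58 cm = 0.07580 m; g = 9.810 m/s².
m = 20.88 kg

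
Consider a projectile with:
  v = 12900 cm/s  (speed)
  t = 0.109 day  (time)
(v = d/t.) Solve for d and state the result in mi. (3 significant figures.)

755 mi

Solving v = d/t for d: d = v·t.
v = 12900 cm/s = 129.0 m/s; t = 0.109 day = 9418 s.
d = 1.215×10^6 m
1.215×10^6 m × (1 mi / 1609 m) = 754.9 mi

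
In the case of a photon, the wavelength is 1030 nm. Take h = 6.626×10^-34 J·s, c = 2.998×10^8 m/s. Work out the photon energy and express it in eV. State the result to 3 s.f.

1.20 eV

E is given directly by: E = hc/λ.
λ = 1030 nm = 1.030×10^-6 m; h = 6.626×10^-34 J·s; c = 2.998×10^8 m/s.
E = 1.929×10^-19 J
1.929×10^-19 J × (1 eV / 1.602×10^-19 J) = 1.204 eV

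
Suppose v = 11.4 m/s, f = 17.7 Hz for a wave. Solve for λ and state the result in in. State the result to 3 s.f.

Rearranging: λ = v/f.
v = 11.4 m/s; f = 17.7 Hz.
λ = 0.6441 m
0.6441 m × (1 in / 0.02540 m) = 25.36 in

25.4 in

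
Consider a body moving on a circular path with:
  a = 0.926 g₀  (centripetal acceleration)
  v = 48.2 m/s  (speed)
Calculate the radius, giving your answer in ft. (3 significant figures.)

Solving a = v²/r for r: r = v²/a.
a = 0.926 g₀ = 9.081 m/s²; v = 48.2 m/s.
r = 255.8 m
255.8 m × (1 ft / 0.3048 m) = 839.4 ft

839 ft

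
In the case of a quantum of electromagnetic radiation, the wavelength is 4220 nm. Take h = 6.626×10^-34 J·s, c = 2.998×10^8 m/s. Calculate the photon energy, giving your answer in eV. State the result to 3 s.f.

0.294 eV

Directly: E = hc/λ.
λ = 4220 nm = 4.220×10^-6 m; h = 6.626×10^-34 J·s; c = 2.998×10^8 m/s.
E = 4.707×10^-20 J  (the unit combination reduces to kg·m²/s² = J)
4.707×10^-20 J × (1 eV / 1.602×10^-19 J) = 0.2938 eV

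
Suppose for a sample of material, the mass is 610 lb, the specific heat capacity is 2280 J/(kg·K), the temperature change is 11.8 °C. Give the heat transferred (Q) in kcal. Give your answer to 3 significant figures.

1780 kcal

Q is given directly by: Q = mcΔT.
m = 610 lb = 276.7 kg; c = 2280 J/(kg·K); ΔT = 11.8 °C = 11.80 K.
Q = 7.444×10^6 J
7.444×10^6 J × (1 kcal / 4184 J) = 1779 kcal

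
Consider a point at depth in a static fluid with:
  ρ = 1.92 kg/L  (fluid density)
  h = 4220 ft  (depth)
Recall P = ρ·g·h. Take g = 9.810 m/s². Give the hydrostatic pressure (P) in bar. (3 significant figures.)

242 bar

P is given directly by: P = ρgh.
ρ = 1.92 kg/L = 1920 kg/m³; h = 4220 ft = 1286 m; g = 9.810 m/s².
P = 2.423×10^7 Pa
2.423×10^7 Pa × (1 bar / 1.000×10^5 Pa) = 242.3 bar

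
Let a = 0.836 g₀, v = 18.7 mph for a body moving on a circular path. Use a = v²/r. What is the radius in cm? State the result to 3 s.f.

852 cm

Rearranging: r = v²/a.
a = 0.836 g₀ = 8.198 m/s²; v = 18.7 mph = 8.360 m/s.
r = 8.524 m
8.524 m × (1 cm / 0.01000 m) = 852.4 cm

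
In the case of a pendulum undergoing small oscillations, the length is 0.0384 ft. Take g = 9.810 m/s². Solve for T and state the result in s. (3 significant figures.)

T is given directly by: T = 2π√(L/g).
L = 0.0384 ft = 0.01170 m; g = 9.810 m/s².
T = 0.2170 s

0.217 s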